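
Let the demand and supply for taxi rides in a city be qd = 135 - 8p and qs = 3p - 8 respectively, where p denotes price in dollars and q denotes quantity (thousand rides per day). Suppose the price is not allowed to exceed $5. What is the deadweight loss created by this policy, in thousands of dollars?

132

Equilibrium: 135 - 8p = 3p - 8, so 143 = 11p and p* = 13, q* = 31.
The ceiling of 5 is below the equilibrium price 13, so it binds.
At p = 5: qd = 135 - 8·5 = 95 and qs = 3·5 - 8 = 7.
Quantity traded falls to 7. At q = 7 the demand price is (135 - 7)/8 = 16 and the supply price is (8 + 7)/3 = 5.
Deadweight loss = ½ · (16 - 5) · (31 - 7) = ½ · 11 · 24 = 132.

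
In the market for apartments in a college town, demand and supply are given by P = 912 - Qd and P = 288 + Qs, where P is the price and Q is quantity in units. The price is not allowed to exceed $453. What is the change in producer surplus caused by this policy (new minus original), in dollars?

Rearranging demand gives Qd = 912 - P; rearranging supply gives Qs = P - 288. Setting quantity demanded equal to quantity supplied, 912 - P = P - 288, gives P* = 600 and Q* = 312.
Since 453 < 600, the ceiling is binding.
At P = 453: Qd = 912 - 453 = 459 and Qs = 453 - 288 = 165.
Producer surplus without the control is ½ · (600 - 288) · 312 = 48672.
With the ceiling, producers sell 165 units at 453, so PS = ½ · (453 - 288) · 165 = 13612.5.
Change in producer surplus = 13612.5 - 48672 = -35059.5.

-35059.5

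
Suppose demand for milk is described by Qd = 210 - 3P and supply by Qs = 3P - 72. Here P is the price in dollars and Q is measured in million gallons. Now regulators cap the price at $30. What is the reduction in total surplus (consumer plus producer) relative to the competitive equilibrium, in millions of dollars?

Without the control the market clears where 210 - 3P = 3P - 72, i.e. P* = 47 and Q* = 69.
Since 30 < 47, the ceiling is binding.
At P = 30: Qd = 210 - 3·30 = 120 and Qs = 3·30 - 72 = 18.
Quantity traded falls to 18. At Q = 18 the demand price is (210 - 18)/3 = 64 and the supply price is (72 + 18)/3 = 30.
Deadweight loss = ½ · (64 - 30) · (69 - 18) = ½ · 34 · 51 = 867.

867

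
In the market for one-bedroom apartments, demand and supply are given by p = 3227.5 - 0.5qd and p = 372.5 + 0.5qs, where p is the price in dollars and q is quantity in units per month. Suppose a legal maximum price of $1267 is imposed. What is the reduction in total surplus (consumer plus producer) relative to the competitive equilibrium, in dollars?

568178

Rearranging demand gives qd = 6455 - 2p; rearranging supply gives qs = 2p - 745. In a free market, 6455 - 2p = 2p - 745 gives the equilibrium p* = 1800, q* = 2855.
The ceiling of 1267 is below the equilibrium price 1800, so it binds.
At p = 1267: qd = 6455 - 2·1267 = 3921 and qs = 2·1267 - 745 = 1789.
Quantity traded falls to 1789. At q = 1789 the demand price is (6455 - 1789)/2 = 2333 and the supply price is (745 + 1789)/2 = 1267.
Deadweight loss = ½ · (2333 - 1267) · (2855 - 1789) = ½ · 1066 · 1066 = 568178.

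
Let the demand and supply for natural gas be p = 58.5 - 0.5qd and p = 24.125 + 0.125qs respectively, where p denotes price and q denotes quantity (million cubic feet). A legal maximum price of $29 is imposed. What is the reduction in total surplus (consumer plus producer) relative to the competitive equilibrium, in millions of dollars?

80

Rearranging demand gives qd = 117 - 2p; rearranging supply gives qs = 8p - 193. Equilibrium: 117 - 2p = 8p - 193, so 310 = 10p and p* = 31, q* = 55.
Because the ceiling (29) lies below the market-clearing price, it is binding.
At p = 29: qd = 117 - 2·29 = 59 and qs = 8·29 - 193 = 39.
Quantity traded falls to 39. At q = 39 the demand price is (117 - 39)/2 = 39 and the supply price is (193 + 39)/8 = 29.
Deadweight loss = ½ · (39 - 29) · (55 - 39) = ½ · 10 · 16 = 80.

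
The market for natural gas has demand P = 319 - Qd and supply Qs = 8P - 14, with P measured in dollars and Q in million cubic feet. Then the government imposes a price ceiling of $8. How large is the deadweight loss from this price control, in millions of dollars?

30276

Rearranging demand gives Qd = 319 - P. Setting quantity demanded equal to quantity supplied, 319 - P = 8P - 14, gives P* = 37 and Q* = 282.
The ceiling of 8 is below the equilibrium price 37, so it binds.
At P = 8: Qd = 319 - 8 = 311 and Qs = 8·8 - 14 = 50.
Quantity traded falls to 50. At Q = 50 the demand price is 319 - 50 = 269 and the supply price is (14 + 50)/8 = 8.
Deadweight loss = ½ · (269 - 8) · (282 - 50) = ½ · 261 · 232 = 30276.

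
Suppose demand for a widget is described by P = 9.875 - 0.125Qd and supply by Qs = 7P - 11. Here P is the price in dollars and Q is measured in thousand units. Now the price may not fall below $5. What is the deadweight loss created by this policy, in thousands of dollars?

Rearranging demand gives Qd = 79 - 8P. Equilibrium: 79 - 8P = 7P - 11, so 90 = 15P and P* = 6, Q* = 31.
Since 5 is below P* = 6, the floor does not bind and the free-market outcome prevails.
Since the control does not bind, no trades are prevented and deadweight loss is zero.

0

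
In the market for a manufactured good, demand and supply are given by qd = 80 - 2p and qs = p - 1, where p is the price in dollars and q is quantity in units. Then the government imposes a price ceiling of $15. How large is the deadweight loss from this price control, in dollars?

108

Without the control the market clears where 80 - 2p = p - 1, i.e. p* = 27 and q* = 26.
Because the ceiling (15) lies below the market-clearing price, it is binding.
At p = 15: qd = 80 - 2·15 = 50 and qs = 15 - 1 = 14.
Quantity traded falls to 14. At q = 14 the demand price is (80 - 14)/2 = 33 and the supply price is 1 + 14 = 15.
Deadweight loss = ½ · (33 - 15) · (26 - 14) = ½ · 18 · 12 = 108.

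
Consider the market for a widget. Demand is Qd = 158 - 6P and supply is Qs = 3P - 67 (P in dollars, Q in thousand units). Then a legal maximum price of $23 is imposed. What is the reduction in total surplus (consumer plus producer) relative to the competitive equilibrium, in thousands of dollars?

Without the control the market clears where 158 - 6P = 3P - 67, i.e. P* = 25 and Q* = 8.
Because the ceiling (23) lies below the market-clearing price, it is binding.
At P = 23: Qd = 158 - 6·23 = 20 and Qs = 3·23 - 67 = 2.
Quantity traded falls to 2. At Q = 2 the demand price is (158 - 2)/6 = 26 and the supply price is (67 + 2)/3 = 23.
Deadweight loss = ½ · (26 - 23) · (8 - 2) = ½ · 3 · 6 = 9.

9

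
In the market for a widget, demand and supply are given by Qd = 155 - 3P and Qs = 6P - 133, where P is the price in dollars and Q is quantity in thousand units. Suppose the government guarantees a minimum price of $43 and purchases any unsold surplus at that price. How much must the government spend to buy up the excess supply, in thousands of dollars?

In a free market, 155 - 3P = 6P - 133 gives the equilibrium P* = 32, Q* = 59.
Because the floor (43) lies above the market-clearing price, it is binding.
At P = 43: Qd = 155 - 3·43 = 26 and Qs = 6·43 - 133 = 125.
Surplus = Qs - Qd = 99.
Government expenditure = surplus × support price = 99 × 43 = 4257.

4257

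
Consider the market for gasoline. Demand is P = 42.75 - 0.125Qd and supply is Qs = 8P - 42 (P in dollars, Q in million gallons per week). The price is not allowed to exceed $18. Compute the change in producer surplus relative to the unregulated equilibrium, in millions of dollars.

Rearranging demand gives Qd = 342 - 8P. In a free market, 342 - 8P = 8P - 42 gives the equilibrium P* = 24, Q* = 150.
Since 18 < 24, the ceiling is binding.
At P = 18: Qd = 342 - 8·18 = 198 and Qs = 8·18 - 42 = 102.
Producer surplus without the control is ½ · (24 - 5.25) · 150 = 1406.25.
With the ceiling, producers sell 102 units at 18, so PS = ½ · (18 - 5.25) · 102 = 650.25.
Change in producer surplus = 650.25 - 1406.25 = -756.

-756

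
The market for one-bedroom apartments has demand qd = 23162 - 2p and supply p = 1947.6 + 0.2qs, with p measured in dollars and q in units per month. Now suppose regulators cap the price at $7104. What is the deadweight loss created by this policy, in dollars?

Rearranging supply gives qs = 5p - 9738. Equilibrium: 23162 - 2p = 5p - 9738, so 32900 = 7p and p* = 4700, q* = 13762.
Since 7104 is above p* = 4700, the ceiling does not bind and the free-market outcome prevails.
Since the control does not bind, no trades are prevented and deadweight loss is zero.

0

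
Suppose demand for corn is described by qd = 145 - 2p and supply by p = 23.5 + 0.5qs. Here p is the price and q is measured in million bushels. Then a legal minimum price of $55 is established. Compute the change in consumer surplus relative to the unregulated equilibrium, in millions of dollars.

Rearranging supply gives qs = 2p - 47. Without the control the market clears where 145 - 2p = 2p - 47, i.e. p* = 48 and q* = 49.
The floor of 55 is above the equilibrium price 48, so it binds.
At p = 55: qd = 145 - 2·55 = 35 and qs = 2·55 - 47 = 63.
Consumer surplus without the control is ½ · (72.5 - 48) · 49 = 600.25.
With the floor, consumers buy 35 units at 55, so CS = ½ · (72.5 - 55) · 35 = 306.25.
Change in consumer surplus = 306.25 - 600.25 = -294.

-294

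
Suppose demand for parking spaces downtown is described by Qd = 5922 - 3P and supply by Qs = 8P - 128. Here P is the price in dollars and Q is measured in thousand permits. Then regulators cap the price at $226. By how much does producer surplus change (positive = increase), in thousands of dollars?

Setting quantity demanded equal to quantity supplied, 5922 - 3P = 8P - 128, gives P* = 550 and Q* = 4272.
Because the ceiling (226) lies below the market-clearing price, it is binding.
At P = 226: Qd = 5922 - 3·226 = 5244 and Qs = 8·226 - 128 = 1680.
Producer surplus without the control is ½ · (550 - 16) · 4272 = 1140624.
With the ceiling, producers sell 1680 units at 226, so PS = ½ · (226 - 16) · 1680 = 176400.
Change in producer surplus = 176400 - 1140624 = -964224.

-964224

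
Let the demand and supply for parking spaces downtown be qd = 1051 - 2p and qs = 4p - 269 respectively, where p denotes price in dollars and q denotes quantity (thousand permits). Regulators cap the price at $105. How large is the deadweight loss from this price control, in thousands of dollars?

Without the control the market clears where 1051 - 2p = 4p - 269, i.e. p* = 220 and q* = 611.
Because the ceiling (105) lies below the market-clearing price, it is binding.
At p = 105: qd = 1051 - 2·105 = 841 and qs = 4·105 - 269 = 151.
Quantity traded falls to 151. At q = 151 the demand price is (1051 - 151)/2 = 450 and the supply price is (269 + 151)/4 = 105.
Deadweight loss = ½ · (450 - 105) · (611 - 151) = ½ · 345 · 460 = 79350.

79350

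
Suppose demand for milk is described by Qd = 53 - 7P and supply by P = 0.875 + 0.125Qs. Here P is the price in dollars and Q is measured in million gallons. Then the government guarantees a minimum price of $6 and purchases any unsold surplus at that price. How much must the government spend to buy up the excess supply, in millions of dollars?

180

Rearranging supply gives Qs = 8P - 7. Equilibrium: 53 - 7P = 8P - 7, so 60 = 15P and P* = 4, Q* = 25.
The floor of 6 is above the equilibrium price 4, so it binds.
At P = 6: Qd = 53 - 7·6 = 11 and Qs = 8·6 - 7 = 41.
Surplus = Qs - Qd = 30.
Government expenditure = surplus × support price = 30 × 6 = 180.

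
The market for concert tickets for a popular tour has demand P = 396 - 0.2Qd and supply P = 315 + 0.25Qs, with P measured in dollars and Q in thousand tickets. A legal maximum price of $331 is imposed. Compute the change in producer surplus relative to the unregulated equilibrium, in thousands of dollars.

-3538

Rearranging demand gives Qd = 1980 - 5P; rearranging supply gives Qs = 4P - 1260. Without the control the market clears where 1980 - 5P = 4P - 1260, i.e. P* = 360 and Q* = 180.
Because the ceiling (331) lies below the market-clearing price, it is binding.
At P = 331: Qd = 1980 - 5·331 = 325 and Qs = 4·331 - 1260 = 64.
Producer surplus without the control is ½ · (360 - 315) · 180 = 4050.
With the ceiling, producers sell 64 units at 331, so PS = ½ · (331 - 315) · 64 = 512.
Change in producer surplus = 512 - 4050 = -3538.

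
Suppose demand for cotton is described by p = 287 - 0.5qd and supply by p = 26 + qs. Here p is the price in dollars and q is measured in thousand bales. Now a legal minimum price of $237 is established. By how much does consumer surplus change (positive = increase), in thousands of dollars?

Rearranging demand gives qd = 574 - 2p; rearranging supply gives qs = p - 26. Without the control the market clears where 574 - 2p = p - 26, i.e. p* = 200 and q* = 174.
The floor of 237 is above the equilibrium price 200, so it binds.
At p = 237: qd = 574 - 2·237 = 100 and qs = 237 - 26 = 211.
Consumer surplus without the control is ½ · (287 - 200) · 174 = 7569.
With the floor, consumers buy 100 units at 237, so CS = ½ · (287 - 237) · 100 = 2500.
Change in consumer surplus = 2500 - 7569 = -5069.

-5069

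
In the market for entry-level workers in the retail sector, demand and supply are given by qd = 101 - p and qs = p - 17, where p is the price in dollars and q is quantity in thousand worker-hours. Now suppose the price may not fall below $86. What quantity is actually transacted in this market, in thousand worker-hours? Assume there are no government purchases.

Setting quantity demanded equal to quantity supplied, 101 - p = p - 17, gives p* = 59 and q* = 42.
Since 86 > 59, the floor is binding.
At p = 86: qd = 101 - 86 = 15 and qs = 86 - 17 = 69.
The quantity actually transacted is the short side, demand: 15.

15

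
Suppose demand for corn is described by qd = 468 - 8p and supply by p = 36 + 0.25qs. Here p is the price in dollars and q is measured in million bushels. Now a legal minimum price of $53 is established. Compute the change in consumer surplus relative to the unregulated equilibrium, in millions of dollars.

-104

Rearranging supply gives qs = 4p - 144. In a free market, 468 - 8p = 4p - 144 gives the equilibrium p* = 51, q* = 60.
The floor of 53 is above the equilibrium price 51, so it binds.
At p = 53: qd = 468 - 8·53 = 44 and qs = 4·53 - 144 = 68.
Consumer surplus without the control is ½ · (58.5 - 51) · 60 = 225.
With the floor, consumers buy 44 units at 53, so CS = ½ · (58.5 - 53) · 44 = 121.
Change in consumer surplus = 121 - 225 = -104.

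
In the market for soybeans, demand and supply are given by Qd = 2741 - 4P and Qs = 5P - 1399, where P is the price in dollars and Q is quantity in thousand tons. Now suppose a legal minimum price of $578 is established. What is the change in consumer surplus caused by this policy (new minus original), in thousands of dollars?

Without the control the market clears where 2741 - 4P = 5P - 1399, i.e. P* = 460 and Q* = 901.
Because the floor (578) lies above the market-clearing price, it is binding.
At P = 578: Qd = 2741 - 4·578 = 429 and Qs = 5·578 - 1399 = 1491.
Consumer surplus without the control is ½ · (685.25 - 460) · 901 = 101475.125.
With the floor, consumers buy 429 units at 578, so CS = ½ · (685.25 - 578) · 429 = 23005.125.
Change in consumer surplus = 23005.125 - 101475.125 = -78470.

-78470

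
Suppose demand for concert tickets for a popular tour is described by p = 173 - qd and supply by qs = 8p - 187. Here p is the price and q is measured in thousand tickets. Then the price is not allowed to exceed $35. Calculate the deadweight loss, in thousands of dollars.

900

Rearranging demand gives qd = 173 - p. Without the control the market clears where 173 - p = 8p - 187, i.e. p* = 40 and q* = 133.
Because the ceiling (35) lies below the market-clearing price, it is binding.
At p = 35: qd = 173 - 35 = 138 and qs = 8·35 - 187 = 93.
Quantity traded falls to 93. At q = 93 the demand price is 173 - 93 = 80 and the supply price is (187 + 93)/8 = 35.
Deadweight loss = ½ · (80 - 35) · (133 - 93) = ½ · 45 · 40 = 900.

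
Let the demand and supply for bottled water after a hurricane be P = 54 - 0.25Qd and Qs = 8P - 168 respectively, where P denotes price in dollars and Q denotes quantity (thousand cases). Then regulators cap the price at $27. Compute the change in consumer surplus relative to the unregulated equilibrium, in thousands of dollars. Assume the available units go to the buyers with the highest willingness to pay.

Rearranging demand gives Qd = 216 - 4P. Setting quantity demanded equal to quantity supplied, 216 - 4P = 8P - 168, gives P* = 32 and Q* = 88.
The ceiling of 27 is below the equilibrium price 32, so it binds.
At P = 27: Qd = 216 - 4·27 = 108 and Qs = 8·27 - 168 = 48.
Consumer surplus without the control is ½ · (54 - 32) · 88 = 968.
With the ceiling, 48 units are sold at 27 (assume they go to the highest-value buyers). The demand price at Q = 48 is 42, so CS = ½ · [(54 - 27) + (42 - 27)] · 48 = 1008.
Change in consumer surplus = 1008 - 968 = 40.

40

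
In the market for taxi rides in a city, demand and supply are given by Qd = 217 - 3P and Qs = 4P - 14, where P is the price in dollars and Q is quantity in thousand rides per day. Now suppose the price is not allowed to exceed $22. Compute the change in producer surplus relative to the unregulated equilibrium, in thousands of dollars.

-1056

In a free market, 217 - 3P = 4P - 14 gives the equilibrium P* = 33, Q* = 118.
The ceiling of 22 is below the equilibrium price 33, so it binds.
At P = 22: Qd = 217 - 3·22 = 151 and Qs = 4·22 - 14 = 74.
Producer surplus without the control is ½ · (33 - 3.5) · 118 = 1740.5.
With the ceiling, producers sell 74 units at 22, so PS = ½ · (22 - 3.5) · 74 = 684.5.
Change in producer surplus = 684.5 - 1740.5 = -1056.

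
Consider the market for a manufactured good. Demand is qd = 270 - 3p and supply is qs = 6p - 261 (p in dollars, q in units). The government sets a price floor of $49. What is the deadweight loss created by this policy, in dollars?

0

In a free market, 270 - 3p = 6p - 261 gives the equilibrium p* = 59, q* = 93.
The floor of 49 is below the equilibrium price 59, so it is not binding; the market clears at p* = 59, q* = 93.
Since the control does not bind, no trades are prevented and deadweight loss is zero.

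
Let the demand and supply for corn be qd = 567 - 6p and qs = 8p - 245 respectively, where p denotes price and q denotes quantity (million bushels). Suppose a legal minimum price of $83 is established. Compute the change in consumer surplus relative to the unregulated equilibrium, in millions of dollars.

-3600

Without the control the market clears where 567 - 6p = 8p - 245, i.e. p* = 58 and q* = 219.
Since 83 > 58, the floor is binding.
At p = 83: qd = 567 - 6·83 = 69 and qs = 8·83 - 245 = 419.
Consumer surplus without the control is ½ · (94.5 - 58) · 219 = 3996.75.
With the floor, consumers buy 69 units at 83, so CS = ½ · (94.5 - 83) · 69 = 396.75.
Change in consumer surplus = 396.75 - 3996.75 = -3600.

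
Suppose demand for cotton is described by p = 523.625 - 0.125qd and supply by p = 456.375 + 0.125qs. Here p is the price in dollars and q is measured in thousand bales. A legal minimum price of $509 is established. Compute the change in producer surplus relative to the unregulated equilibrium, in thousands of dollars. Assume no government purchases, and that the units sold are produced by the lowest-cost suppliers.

Rearranging demand gives qd = 4189 - 8p; rearranging supply gives qs = 8p - 3651. Without the control the market clears where 4189 - 8p = 8p - 3651, i.e. p* = 490 and q* = 269.
Because the floor (509) lies above the market-clearing price, it is binding.
At p = 509: qd = 4189 - 8·509 = 117 and qs = 8·509 - 3651 = 421.
Producer surplus without the control is ½ · (490 - 456.375) · 269 = 4522.5625.
With the floor, 117 units are sold at 509. The supply price at q = 117 is 471, so PS = ½ · [(509 - 456.375) + (509 - 471)] · 117 = 5301.5625.
Change in producer surplus = 5301.5625 - 4522.5625 = 779.

779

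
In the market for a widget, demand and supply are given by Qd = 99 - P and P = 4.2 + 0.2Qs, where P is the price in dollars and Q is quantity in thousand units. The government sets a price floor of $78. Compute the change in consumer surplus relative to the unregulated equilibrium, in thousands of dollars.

Rearranging supply gives Qs = 5P - 21. Setting quantity demanded equal to quantity supplied, 99 - P = 5P - 21, gives P* = 20 and Q* = 79.
Since 78 > 20, the floor is binding.
At P = 78: Qd = 99 - 78 = 21 and Qs = 5·78 - 21 = 369.
Consumer surplus without the control is ½ · (99 - 20) · 79 = 3120.5.
With the floor, consumers buy 21 units at 78, so CS = ½ · (99 - 78) · 21 = 220.5.
Change in consumer surplus = 220.5 - 3120.5 = -2900.

-2900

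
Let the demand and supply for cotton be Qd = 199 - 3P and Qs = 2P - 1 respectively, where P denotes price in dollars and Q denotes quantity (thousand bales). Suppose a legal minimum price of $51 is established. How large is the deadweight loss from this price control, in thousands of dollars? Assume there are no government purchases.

453.75

Setting quantity demanded equal to quantity supplied, 199 - 3P = 2P - 1, gives P* = 40 and Q* = 79.
Since 51 > 40, the floor is binding.
At P = 51: Qd = 199 - 3·51 = 46 and Qs = 2·51 - 1 = 101.
Quantity traded falls to 46. At Q = 46 the demand price is (199 - 46)/3 = 51 and the supply price is (1 + 46)/2 = 23.5.
Deadweight loss = ½ · (51 - 23.5) · (79 - 46) = ½ · 27.5 · 33 = 453.75.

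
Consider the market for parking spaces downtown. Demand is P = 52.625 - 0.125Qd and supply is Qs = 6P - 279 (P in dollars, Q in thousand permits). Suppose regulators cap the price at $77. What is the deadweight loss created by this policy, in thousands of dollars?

Rearranging demand gives Qd = 421 - 8P. Without the control the market clears where 421 - 8P = 6P - 279, i.e. P* = 50 and Q* = 21.
The ceiling of 77 is above the equilibrium price 50, so it is not binding; the market clears at P* = 50, Q* = 21.
Since the control does not bind, no trades are prevented and deadweight loss is zero.

0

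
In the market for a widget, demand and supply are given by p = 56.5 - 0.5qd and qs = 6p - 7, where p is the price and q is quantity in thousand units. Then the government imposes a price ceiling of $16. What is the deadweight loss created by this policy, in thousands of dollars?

0

Rearranging demand gives qd = 113 - 2p. In a free market, 113 - 2p = 6p - 7 gives the equilibrium p* = 15, q* = 83.
The ceiling of 16 is above the equilibrium price 15, so it is not binding; the market clears at p* = 15, q* = 83.
Since the control does not bind, no trades are prevented and deadweight loss is zero.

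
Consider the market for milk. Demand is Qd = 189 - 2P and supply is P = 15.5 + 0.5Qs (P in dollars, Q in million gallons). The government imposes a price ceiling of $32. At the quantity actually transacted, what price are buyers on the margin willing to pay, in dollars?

Rearranging supply gives Qs = 2P - 31. Equilibrium: 189 - 2P = 2P - 31, so 220 = 4P and P* = 55, Q* = 79.
Because the ceiling (32) lies below the market-clearing price, it is binding.
At P = 32: Qd = 189 - 2·32 = 125 and Qs = 2·32 - 31 = 33.
Only 33 units reach the market. On the demand curve, the marginal buyer's willingness to pay at Q = 33 is (189 - 33)/2 = 78.

78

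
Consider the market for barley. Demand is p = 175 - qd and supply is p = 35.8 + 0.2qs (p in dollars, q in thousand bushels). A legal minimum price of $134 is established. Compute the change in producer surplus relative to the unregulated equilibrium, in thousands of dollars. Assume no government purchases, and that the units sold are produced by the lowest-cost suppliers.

Rearranging demand gives qd = 175 - p; rearranging supply gives qs = 5p - 179. Without the control the market clears where 175 - p = 5p - 179, i.e. p* = 59 and q* = 116.
Because the floor (134) lies above the market-clearing price, it is binding.
At p = 134: qd = 175 - 134 = 41 and qs = 5·134 - 179 = 491.
Producer surplus without the control is ½ · (59 - 35.8) · 116 = 1345.6.
With the floor, 41 units are sold at 134. The supply price at q = 41 is 44, so PS = ½ · [(134 - 35.8) + (134 - 44)] · 41 = 3858.1.
Change in producer surplus = 3858.1 - 1345.6 = 2512.5.

2512.5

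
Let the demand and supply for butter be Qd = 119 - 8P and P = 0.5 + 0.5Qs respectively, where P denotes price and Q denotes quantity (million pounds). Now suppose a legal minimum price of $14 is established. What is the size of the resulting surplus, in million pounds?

20

Rearranging supply gives Qs = 2P - 1. In a free market, 119 - 8P = 2P - 1 gives the equilibrium P* = 12, Q* = 23.
Since 14 > 12, the floor is binding.
At P = 14: Qd = 119 - 8·14 = 7 and Qs = 2·14 - 1 = 27.
Surplus = Qs - Qd = 27 - 7 = 20.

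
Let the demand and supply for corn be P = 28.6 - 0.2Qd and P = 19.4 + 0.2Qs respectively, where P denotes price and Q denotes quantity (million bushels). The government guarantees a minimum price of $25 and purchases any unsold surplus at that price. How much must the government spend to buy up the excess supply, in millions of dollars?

250

Rearranging demand gives Qd = 143 - 5P; rearranging supply gives Qs = 5P - 97. Without the control the market clears where 143 - 5P = 5P - 97, i.e. P* = 24 and Q* = 23.
Because the floor (25) lies above the market-clearing price, it is binding.
At P = 25: Qd = 143 - 5·25 = 18 and Qs = 5·25 - 97 = 28.
Surplus = Qs - Qd = 10.
Government expenditure = surplus × support price = 10 × 25 = 250.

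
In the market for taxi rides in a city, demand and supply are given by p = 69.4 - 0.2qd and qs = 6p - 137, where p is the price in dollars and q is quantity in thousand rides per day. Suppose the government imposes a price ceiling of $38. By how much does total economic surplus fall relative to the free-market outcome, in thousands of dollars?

237.6

Rearranging demand gives qd = 347 - 5p. Setting quantity demanded equal to quantity supplied, 347 - 5p = 6p - 137, gives p* = 44 and q* = 127.
Since 38 < 44, the ceiling is binding.
At p = 38: qd = 347 - 5·38 = 157 and qs = 6·38 - 137 = 91.
Quantity traded falls to 91. At q = 91 the demand price is (347 - 91)/5 = 51.2 and the supply price is (137 + 91)/6 = 38.
Deadweight loss = ½ · (51.2 - 38) · (127 - 91) = ½ · 13.2 · 36 = 237.6.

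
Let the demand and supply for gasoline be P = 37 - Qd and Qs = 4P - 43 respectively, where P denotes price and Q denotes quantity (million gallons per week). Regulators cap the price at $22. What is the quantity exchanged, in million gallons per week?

21

Rearranging demand gives Qd = 37 - P. Equilibrium: 37 - P = 4P - 43, so 80 = 5P and P* = 16, Q* = 21.
The ceiling of 22 is above the equilibrium price 16, so it is not binding; the market clears at P* = 16, Q* = 21.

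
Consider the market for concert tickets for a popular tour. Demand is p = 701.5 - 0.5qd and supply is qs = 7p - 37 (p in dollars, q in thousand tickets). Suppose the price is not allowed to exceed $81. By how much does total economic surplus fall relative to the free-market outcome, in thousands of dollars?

Rearranging demand gives qd = 1403 - 2p. Setting quantity demanded equal to quantity supplied, 1403 - 2p = 7p - 37, gives p* = 160 and q* = 1083.
Because the ceiling (81) lies below the market-clearing price, it is binding.
At p = 81: qd = 1403 - 2·81 = 1241 and qs = 7·81 - 37 = 530.
Quantity traded falls to 530. At q = 530 the demand price is (1403 - 530)/2 = 436.5 and the supply price is (37 + 530)/7 = 81.
Deadweight loss = ½ · (436.5 - 81) · (1083 - 530) = ½ · 355.5 · 553 = 98295.75.

98295.75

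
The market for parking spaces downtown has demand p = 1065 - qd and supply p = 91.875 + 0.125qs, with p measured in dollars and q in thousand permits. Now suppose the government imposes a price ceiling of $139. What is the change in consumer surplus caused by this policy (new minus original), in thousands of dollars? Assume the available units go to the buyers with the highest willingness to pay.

-96075

Rearranging demand gives qd = 1065 - p; rearranging supply gives qs = 8p - 735. Equilibrium: 1065 - p = 8p - 735, so 1800 = 9p and p* = 200, q* = 865.
Because the ceiling (139) lies below the market-clearing price, it is binding.
At p = 139: qd = 1065 - 139 = 926 and qs = 8·139 - 735 = 377.
Consumer surplus without the control is ½ · (1065 - 200) · 865 = 374112.5.
With the ceiling, 377 units are sold at 139 (assume they go to the highest-value buyers). The demand price at q = 377 is 688, so CS = ½ · [(1065 - 139) + (688 - 139)] · 377 = 278037.5.
Change in consumer surplus = 278037.5 - 374112.5 = -96075.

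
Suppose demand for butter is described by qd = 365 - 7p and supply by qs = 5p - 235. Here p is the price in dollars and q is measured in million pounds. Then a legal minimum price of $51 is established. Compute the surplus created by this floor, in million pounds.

In a free market, 365 - 7p = 5p - 235 gives the equilibrium p* = 50, q* = 15.
Because the floor (51) lies above the market-clearing price, it is binding.
At p = 51: qd = 365 - 7·51 = 8 and qs = 5·51 - 235 = 20.
Surplus = qs - qd = 20 - 8 = 12.

12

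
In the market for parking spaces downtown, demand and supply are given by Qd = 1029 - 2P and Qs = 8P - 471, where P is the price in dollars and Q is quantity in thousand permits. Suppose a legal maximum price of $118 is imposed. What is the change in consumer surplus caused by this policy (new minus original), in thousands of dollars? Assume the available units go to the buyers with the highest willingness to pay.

-1248

Equilibrium: 1029 - 2P = 8P - 471, so 1500 = 10P and P* = 150, Q* = 729.
Because the ceiling (118) lies below the market-clearing price, it is binding.
At P = 118: Qd = 1029 - 2·118 = 793 and Qs = 8·118 - 471 = 473.
Consumer surplus without the control is ½ · (514.5 - 150) · 729 = 132860.25.
With the ceiling, 473 units are sold at 118 (assume they go to the highest-value buyers). The demand price at Q = 473 is 278, so CS = ½ · [(514.5 - 118) + (278 - 118)] · 473 = 131612.25.
Change in consumer surplus = 131612.25 - 132860.25 = -1248.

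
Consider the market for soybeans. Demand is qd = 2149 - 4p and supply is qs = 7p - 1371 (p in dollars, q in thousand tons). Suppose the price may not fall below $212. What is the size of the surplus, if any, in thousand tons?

0

In a free market, 2149 - 4p = 7p - 1371 gives the equilibrium p* = 320, q* = 869.
Since 212 is below p* = 320, the floor does not bind and the free-market outcome prevails.
Since the control does not bind, there is no surplus.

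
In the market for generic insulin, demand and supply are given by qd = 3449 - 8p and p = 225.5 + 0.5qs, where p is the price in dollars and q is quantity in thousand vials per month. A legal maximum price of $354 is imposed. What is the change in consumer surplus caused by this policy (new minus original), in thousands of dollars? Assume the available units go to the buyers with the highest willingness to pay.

8928

Rearranging supply gives qs = 2p - 451. Setting quantity demanded equal to quantity supplied, 3449 - 8p = 2p - 451, gives p* = 390 and q* = 329.
Since 354 < 390, the ceiling is binding.
At p = 354: qd = 3449 - 8·354 = 617 and qs = 2·354 - 451 = 257.
Consumer surplus without the control is ½ · (431.125 - 390) · 329 = 6765.0625.
With the ceiling, 257 units are sold at 354 (assume they go to the highest-value buyers). The demand price at q = 257 is 399, so CS = ½ · [(431.125 - 354) + (399 - 354)] · 257 = 15693.0625.
Change in consumer surplus = 15693.0625 - 6765.0625 = 8928.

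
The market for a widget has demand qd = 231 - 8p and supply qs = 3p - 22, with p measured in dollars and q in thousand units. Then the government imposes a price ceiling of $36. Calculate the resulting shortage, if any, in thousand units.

0

Setting quantity demanded equal to quantity supplied, 231 - 8p = 3p - 22, gives p* = 23 and q* = 47.
Since 36 is above p* = 23, the ceiling does not bind and the free-market outcome prevails.
Since the control does not bind, there is no shortage.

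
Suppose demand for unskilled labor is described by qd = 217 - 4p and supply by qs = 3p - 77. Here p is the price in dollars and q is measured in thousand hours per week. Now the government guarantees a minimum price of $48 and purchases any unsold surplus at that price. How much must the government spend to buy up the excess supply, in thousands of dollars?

2016

In a free market, 217 - 4p = 3p - 77 gives the equilibrium p* = 42, q* = 49.
Since 48 > 42, the floor is binding.
At p = 48: qd = 217 - 4·48 = 25 and qs = 3·48 - 77 = 67.
Surplus = qs - qd = 42.
Government expenditure = surplus × support price = 42 × 48 = 2016.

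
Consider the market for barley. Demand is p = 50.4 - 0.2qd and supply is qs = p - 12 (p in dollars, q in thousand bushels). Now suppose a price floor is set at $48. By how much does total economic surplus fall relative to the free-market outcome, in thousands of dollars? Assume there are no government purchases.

Rearranging demand gives qd = 252 - 5p. Equilibrium: 252 - 5p = p - 12, so 264 = 6p and p* = 44, q* = 32.
Since 48 > 44, the floor is binding.
At p = 48: qd = 252 - 5·48 = 12 and qs = 48 - 12 = 36.
Quantity traded falls to 12. At q = 12 the demand price is (252 - 12)/5 = 48 and the supply price is 12 + 12 = 24.
Deadweight loss = ½ · (48 - 24) · (32 - 12) = ½ · 24 · 20 = 240.

240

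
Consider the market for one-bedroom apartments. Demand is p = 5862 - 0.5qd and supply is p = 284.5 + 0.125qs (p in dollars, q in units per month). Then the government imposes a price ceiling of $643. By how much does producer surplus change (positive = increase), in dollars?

-4463272

Rearranging demand gives qd = 11724 - 2p; rearranging supply gives qs = 8p - 2276. Without the control the market clears where 11724 - 2p = 8p - 2276, i.e. p* = 1400 and q* = 8924.
Because the ceiling (643) lies below the market-clearing price, it is binding.
At p = 643: qd = 11724 - 2·643 = 10438 and qs = 8·643 - 2276 = 2868.
Producer surplus without the control is ½ · (1400 - 284.5) · 8924 = 4977361.
With the ceiling, producers sell 2868 units at 643, so PS = ½ · (643 - 284.5) · 2868 = 514089.
Change in producer surplus = 514089 - 4977361 = -4463272.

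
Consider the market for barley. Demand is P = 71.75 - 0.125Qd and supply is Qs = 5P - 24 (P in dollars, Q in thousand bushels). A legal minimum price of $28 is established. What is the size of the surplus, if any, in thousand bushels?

0

Rearranging demand gives Qd = 574 - 8P. In a free market, 574 - 8P = 5P - 24 gives the equilibrium P* = 46, Q* = 206.
The floor of 28 is below the equilibrium price 46, so it is not binding; the market clears at P* = 46, Q* = 206.
Since the control does not bind, there is no surplus.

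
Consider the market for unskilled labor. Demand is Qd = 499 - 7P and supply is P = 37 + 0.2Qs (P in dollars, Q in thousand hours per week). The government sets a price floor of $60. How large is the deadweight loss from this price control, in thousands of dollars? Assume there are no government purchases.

Rearranging supply gives Qs = 5P - 185. Equilibrium: 499 - 7P = 5P - 185, so 684 = 12P and P* = 57, Q* = 100.
The floor of 60 is above the equilibrium price 57, so it binds.
At P = 60: Qd = 499 - 7·60 = 79 and Qs = 5·60 - 185 = 115.
Quantity traded falls to 79. At Q = 79 the demand price is (499 - 79)/7 = 60 and the supply price is (185 + 79)/5 = 52.8.
Deadweight loss = ½ · (60 - 52.8) · (100 - 79) = ½ · 7.2 · 21 = 75.6.

75.6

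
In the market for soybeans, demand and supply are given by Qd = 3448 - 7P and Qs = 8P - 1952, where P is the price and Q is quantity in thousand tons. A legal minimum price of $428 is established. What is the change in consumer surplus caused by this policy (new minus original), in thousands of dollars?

In a free market, 3448 - 7P = 8P - 1952 gives the equilibrium P* = 360, Q* = 928.
Because the floor (428) lies above the market-clearing price, it is binding.
At P = 428: Qd = 3448 - 7·428 = 452 and Qs = 8·428 - 1952 = 1472.
Consumer surplus without the control is ½ · (3448/7 - 360) · 928 = 430592/7.
With the floor, consumers buy 452 units at 428, so CS = ½ · (3448/7 - 428) · 452 = 102152/7.
Change in consumer surplus = 102152/7 - 430592/7 = -46920.

-46920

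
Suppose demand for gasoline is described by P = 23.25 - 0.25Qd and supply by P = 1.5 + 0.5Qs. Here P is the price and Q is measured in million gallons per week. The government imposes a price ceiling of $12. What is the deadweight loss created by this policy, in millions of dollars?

Rearranging demand gives Qd = 93 - 4P; rearranging supply gives Qs = 2P - 3. Equilibrium: 93 - 4P = 2P - 3, so 96 = 6P and P* = 16, Q* = 29.
Because the ceiling (12) lies below the market-clearing price, it is binding.
At P = 12: Qd = 93 - 4·12 = 45 and Qs = 2·12 - 3 = 21.
Quantity traded falls to 21. At Q = 21 the demand price is (93 - 21)/4 = 18 and the supply price is (3 + 21)/2 = 12.
Deadweight loss = ½ · (18 - 12) · (29 - 21) = ½ · 6 · 8 = 24.

24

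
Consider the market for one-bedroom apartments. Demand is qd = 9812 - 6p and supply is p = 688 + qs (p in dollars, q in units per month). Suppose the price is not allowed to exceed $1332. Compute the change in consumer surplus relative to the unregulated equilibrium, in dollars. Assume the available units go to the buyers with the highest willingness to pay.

105840

Rearranging supply gives qs = p - 688. Equilibrium: 9812 - 6p = p - 688, so 10500 = 7p and p* = 1500, q* = 812.
Because the ceiling (1332) lies below the market-clearing price, it is binding.
At p = 1332: qd = 9812 - 6·1332 = 1820 and qs = 1332 - 688 = 644.
Consumer surplus without the control is ½ · (4906/3 - 1500) · 812 = 164836/3.
With the ceiling, 644 units are sold at 1332 (assume they go to the highest-value buyers). The demand price at q = 644 is 1528, so CS = ½ · [(4906/3 - 1332) + (1528 - 1332)] · 644 = 482356/3.
Change in consumer surplus = 482356/3 - 164836/3 = 105840.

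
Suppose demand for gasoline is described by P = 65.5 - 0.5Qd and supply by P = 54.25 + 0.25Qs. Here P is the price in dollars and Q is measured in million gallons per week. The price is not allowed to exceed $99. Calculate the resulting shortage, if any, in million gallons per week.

Rearranging demand gives Qd = 131 - 2P; rearranging supply gives Qs = 4P - 217. Without the control the market clears where 131 - 2P = 4P - 217, i.e. P* = 58 and Q* = 15.
Since 99 is above P* = 58, the ceiling does not bind and the free-market outcome prevails.
Since the control does not bind, there is no shortage.

0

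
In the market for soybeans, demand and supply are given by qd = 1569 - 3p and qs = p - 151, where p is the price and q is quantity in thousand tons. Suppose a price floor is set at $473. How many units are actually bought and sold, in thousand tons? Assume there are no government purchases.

150

In a free market, 1569 - 3p = p - 151 gives the equilibrium p* = 430, q* = 279.
Since 473 > 430, the floor is binding.
At p = 473: qd = 1569 - 3·473 = 150 and qs = 473 - 151 = 322.
The quantity actually transacted is the short side, demand: 150.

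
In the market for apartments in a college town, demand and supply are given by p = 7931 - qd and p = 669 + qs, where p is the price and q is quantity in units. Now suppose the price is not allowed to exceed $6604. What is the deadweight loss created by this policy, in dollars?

Rearranging demand gives qd = 7931 - p; rearranging supply gives qs = p - 669. Equilibrium: 7931 - p = p - 669, so 8600 = 2p and p* = 4300, q* = 3631.
The ceiling of 6604 is above the equilibrium price 4300, so it is not binding; the market clears at p* = 4300, q* = 3631.
Since the control does not bind, no trades are prevented and deadweight loss is zero.

0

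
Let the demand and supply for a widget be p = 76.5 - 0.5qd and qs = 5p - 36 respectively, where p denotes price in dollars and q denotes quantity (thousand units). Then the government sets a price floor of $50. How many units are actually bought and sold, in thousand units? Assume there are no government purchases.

Rearranging demand gives qd = 153 - 2p. Without the control the market clears where 153 - 2p = 5p - 36, i.e. p* = 27 and q* = 99.
The floor of 50 is above the equilibrium price 27, so it binds.
At p = 50: qd = 153 - 2·50 = 53 and qs = 5·50 - 36 = 214.
The quantity actually transacted is the short side, demand: 53.

53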